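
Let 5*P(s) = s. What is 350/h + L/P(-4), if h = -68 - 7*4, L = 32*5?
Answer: -9775/48 ≈ -203.65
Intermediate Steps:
P(s) = s/5
L = 160
h = -96 (h = -68 - 1*28 = -68 - 28 = -96)
350/h + L/P(-4) = 350/(-96) + 160/(((⅕)*(-4))) = 350*(-1/96) + 160/(-⅘) = -175/48 + 160*(-5/4) = -175/48 - 200 = -9775/48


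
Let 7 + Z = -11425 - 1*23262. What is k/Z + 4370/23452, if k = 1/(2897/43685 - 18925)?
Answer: 219132348027805/1175993543236512 ≈ 0.18634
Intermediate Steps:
Z = -34694 (Z = -7 + (-11425 - 1*23262) = -7 + (-11425 - 23262) = -7 - 34687 = -34694)
k = -43685/826735728 (k = 1/(2897*(1/43685) - 18925) = 1/(2897/43685 - 18925) = 1/(-826735728/43685) = -43685/826735728 ≈ -5.2840e-5)
k/Z + 4370/23452 = -43685/826735728/(-34694) + 4370/23452 = -43685/826735728*(-1/34694) + 4370*(1/23452) = 43685/28682769347232 + 2185/11726 = 219132348027805/1175993543236512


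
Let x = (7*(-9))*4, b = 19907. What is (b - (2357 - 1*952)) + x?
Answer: 18250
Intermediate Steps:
x = -252 (x = -63*4 = -252)
(b - (2357 - 1*952)) + x = (19907 - (2357 - 1*952)) - 252 = (19907 - (2357 - 952)) - 252 = (19907 - 1*1405) - 252 = (19907 - 1405) - 252 = 18502 - 252 = 18250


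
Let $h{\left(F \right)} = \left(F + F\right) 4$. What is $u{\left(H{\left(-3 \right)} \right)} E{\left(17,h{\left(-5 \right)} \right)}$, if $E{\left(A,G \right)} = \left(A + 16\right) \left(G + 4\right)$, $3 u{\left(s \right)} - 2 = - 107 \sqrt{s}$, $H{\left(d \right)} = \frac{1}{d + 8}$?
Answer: $-792 + \frac{42372 \sqrt{5}}{5} \approx 18157.0$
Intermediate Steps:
$H{\left(d \right)} = \frac{1}{8 + d}$
$u{\left(s \right)} = \frac{2}{3} - \frac{107 \sqrt{s}}{3}$ ($u{\left(s \right)} = \frac{2}{3} + \frac{\left(-107\right) \sqrt{s}}{3} = \frac{2}{3} - \frac{107 \sqrt{s}}{3}$)
$h{\left(F \right)} = 8 F$ ($h{\left(F \right)} = 2 F 4 = 8 F$)
$E{\left(A,G \right)} = \left(4 + G\right) \left(16 + A\right)$ ($E{\left(A,G \right)} = \left(16 + A\right) \left(4 + G\right) = \left(4 + G\right) \left(16 + A\right)$)
$u{\left(H{\left(-3 \right)} \right)} E{\left(17,h{\left(-5 \right)} \right)} = \left(\frac{2}{3} - \frac{107 \sqrt{\frac{1}{8 - 3}}}{3}\right) \left(64 + 4 \cdot 17 + 16 \cdot 8 \left(-5\right) + 17 \cdot 8 \left(-5\right)\right) = \left(\frac{2}{3} - \frac{107 \sqrt{\frac{1}{5}}}{3}\right) \left(64 + 68 + 16 \left(-40\right) + 17 \left(-40\right)\right) = \left(\frac{2}{3} - \frac{107}{3 \sqrt{5}}\right) \left(64 + 68 - 640 - 680\right) = \left(\frac{2}{3} - \frac{107 \frac{\sqrt{5}}{5}}{3}\right) \left(-1188\right) = \left(\frac{2}{3} - \frac{107 \sqrt{5}}{15}\right) \left(-1188\right) = -792 + \frac{42372 \sqrt{5}}{5}$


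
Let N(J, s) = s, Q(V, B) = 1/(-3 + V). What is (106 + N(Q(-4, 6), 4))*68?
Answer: 7480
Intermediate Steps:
(106 + N(Q(-4, 6), 4))*68 = (106 + 4)*68 = 110*68 = 7480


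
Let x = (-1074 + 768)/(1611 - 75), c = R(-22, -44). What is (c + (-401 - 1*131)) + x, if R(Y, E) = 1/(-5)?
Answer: -681471/1280 ≈ -532.40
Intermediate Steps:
R(Y, E) = -⅕
c = -⅕ ≈ -0.20000
x = -51/256 (x = -306/1536 = -306*1/1536 = -51/256 ≈ -0.19922)
(c + (-401 - 1*131)) + x = (-⅕ + (-401 - 1*131)) - 51/256 = (-⅕ + (-401 - 131)) - 51/256 = (-⅕ - 532) - 51/256 = -2661/5 - 51/256 = -681471/1280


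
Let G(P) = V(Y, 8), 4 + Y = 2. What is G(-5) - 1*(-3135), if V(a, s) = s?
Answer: 3143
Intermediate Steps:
Y = -2 (Y = -4 + 2 = -2)
G(P) = 8
G(-5) - 1*(-3135) = 8 - 1*(-3135) = 8 + 3135 = 3143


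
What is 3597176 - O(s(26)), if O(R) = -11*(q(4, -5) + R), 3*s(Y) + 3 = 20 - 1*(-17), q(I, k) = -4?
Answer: 10791770/3 ≈ 3.5973e+6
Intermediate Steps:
s(Y) = 34/3 (s(Y) = -1 + (20 - 1*(-17))/3 = -1 + (20 + 17)/3 = -1 + (1/3)*37 = -1 + 37/3 = 34/3)
O(R) = 44 - 11*R (O(R) = -11*(-4 + R) = 44 - 11*R)
3597176 - O(s(26)) = 3597176 - (44 - 11*34/3) = 3597176 - (44 - 374/3) = 3597176 - 1*(-242/3) = 3597176 + 242/3 = 10791770/3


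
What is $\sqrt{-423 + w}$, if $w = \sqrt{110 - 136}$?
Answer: $\sqrt{-423 + i \sqrt{26}} \approx 0.124 + 20.567 i$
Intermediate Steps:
$w = i \sqrt{26}$ ($w = \sqrt{-26} = i \sqrt{26} \approx 5.099 i$)
$\sqrt{-423 + w} = \sqrt{-423 + i \sqrt{26}}$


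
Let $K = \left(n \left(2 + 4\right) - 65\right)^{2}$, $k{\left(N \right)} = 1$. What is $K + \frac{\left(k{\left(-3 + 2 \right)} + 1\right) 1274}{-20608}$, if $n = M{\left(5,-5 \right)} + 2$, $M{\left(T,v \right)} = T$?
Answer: $\frac{389253}{736} \approx 528.88$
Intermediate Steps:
$n = 7$ ($n = 5 + 2 = 7$)
$K = 529$ ($K = \left(7 \left(2 + 4\right) - 65\right)^{2} = \left(7 \cdot 6 - 65\right)^{2} = \left(42 - 65\right)^{2} = \left(-23\right)^{2} = 529$)
$K + \frac{\left(k{\left(-3 + 2 \right)} + 1\right) 1274}{-20608} = 529 + \frac{\left(1 + 1\right) 1274}{-20608} = 529 + 2 \cdot 1274 \left(- \frac{1}{20608}\right) = 529 + 2548 \left(- \frac{1}{20608}\right) = 529 - \frac{91}{736} = \frac{389253}{736}$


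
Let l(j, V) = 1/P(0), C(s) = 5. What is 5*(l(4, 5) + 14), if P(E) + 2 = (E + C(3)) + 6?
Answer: 635/9 ≈ 70.556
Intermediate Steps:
P(E) = 9 + E (P(E) = -2 + ((E + 5) + 6) = -2 + ((5 + E) + 6) = -2 + (11 + E) = 9 + E)
l(j, V) = ⅑ (l(j, V) = 1/(9 + 0) = 1/9 = ⅑)
5*(l(4, 5) + 14) = 5*(⅑ + 14) = 5*(127/9) = 635/9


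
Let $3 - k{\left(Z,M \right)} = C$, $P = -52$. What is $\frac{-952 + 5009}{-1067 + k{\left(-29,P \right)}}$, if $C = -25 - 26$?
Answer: $- \frac{4057}{1013} \approx -4.0049$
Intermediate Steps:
$C = -51$ ($C = -25 - 26 = -51$)
$k{\left(Z,M \right)} = 54$ ($k{\left(Z,M \right)} = 3 - -51 = 3 + 51 = 54$)
$\frac{-952 + 5009}{-1067 + k{\left(-29,P \right)}} = \frac{-952 + 5009}{-1067 + 54} = \frac{4057}{-1013} = 4057 \left(- \frac{1}{1013}\right) = - \frac{4057}{1013}$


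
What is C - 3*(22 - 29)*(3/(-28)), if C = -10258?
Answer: -41041/4 ≈ -10260.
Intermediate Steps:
C - 3*(22 - 29)*(3/(-28)) = -10258 - 3*(22 - 29)*(3/(-28)) = -10258 - 3*(-21*(-1)/28) = -10258 - 3*(-7*(-3/28)) = -10258 - 3*3/4 = -10258 - 1*9/4 = -10258 - 9/4 = -41041/4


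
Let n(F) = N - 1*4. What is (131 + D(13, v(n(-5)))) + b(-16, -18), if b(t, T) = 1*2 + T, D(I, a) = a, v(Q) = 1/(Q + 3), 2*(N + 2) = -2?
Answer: 459/4 ≈ 114.75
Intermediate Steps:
N = -3 (N = -2 + (½)*(-2) = -2 - 1 = -3)
n(F) = -7 (n(F) = -3 - 1*4 = -3 - 4 = -7)
v(Q) = 1/(3 + Q)
b(t, T) = 2 + T
(131 + D(13, v(n(-5)))) + b(-16, -18) = (131 + 1/(3 - 7)) + (2 - 18) = (131 + 1/(-4)) - 16 = (131 - ¼) - 16 = 523/4 - 16 = 459/4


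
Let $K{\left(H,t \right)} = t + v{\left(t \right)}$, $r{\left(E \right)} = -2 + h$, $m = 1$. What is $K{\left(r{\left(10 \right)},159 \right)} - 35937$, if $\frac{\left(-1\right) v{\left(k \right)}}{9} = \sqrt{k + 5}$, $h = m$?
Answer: $-35778 - 18 \sqrt{41} \approx -35893.0$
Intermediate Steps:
$h = 1$
$r{\left(E \right)} = -1$ ($r{\left(E \right)} = -2 + 1 = -1$)
$v{\left(k \right)} = - 9 \sqrt{5 + k}$ ($v{\left(k \right)} = - 9 \sqrt{k + 5} = - 9 \sqrt{5 + k}$)
$K{\left(H,t \right)} = t - 9 \sqrt{5 + t}$
$K{\left(r{\left(10 \right)},159 \right)} - 35937 = \left(159 - 9 \sqrt{5 + 159}\right) - 35937 = \left(159 - 9 \sqrt{164}\right) - 35937 = \left(159 - 9 \cdot 2 \sqrt{41}\right) - 35937 = \left(159 - 18 \sqrt{41}\right) - 35937 = -35778 - 18 \sqrt{41}$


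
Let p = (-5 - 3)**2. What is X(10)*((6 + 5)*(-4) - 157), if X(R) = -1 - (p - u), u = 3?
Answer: 12462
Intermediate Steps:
p = 64 (p = (-8)**2 = 64)
X(R) = -62 (X(R) = -1 - (64 - 1*3) = -1 - (64 - 3) = -1 - 1*61 = -1 - 61 = -62)
X(10)*((6 + 5)*(-4) - 157) = -62*((6 + 5)*(-4) - 157) = -62*(11*(-4) - 157) = -62*(-44 - 157) = -62*(-201) = 12462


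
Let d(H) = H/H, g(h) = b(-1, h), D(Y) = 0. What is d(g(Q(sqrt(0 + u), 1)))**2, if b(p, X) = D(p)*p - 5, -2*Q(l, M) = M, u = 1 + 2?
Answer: 1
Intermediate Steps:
u = 3
Q(l, M) = -M/2
b(p, X) = -5 (b(p, X) = 0*p - 5 = 0 - 5 = -5)
g(h) = -5
d(H) = 1
d(g(Q(sqrt(0 + u), 1)))**2 = 1**2 = 1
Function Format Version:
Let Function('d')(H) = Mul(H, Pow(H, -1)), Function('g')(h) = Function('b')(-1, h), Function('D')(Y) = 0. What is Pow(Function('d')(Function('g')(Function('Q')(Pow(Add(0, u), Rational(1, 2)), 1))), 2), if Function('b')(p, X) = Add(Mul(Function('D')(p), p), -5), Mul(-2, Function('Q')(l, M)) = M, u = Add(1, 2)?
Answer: 1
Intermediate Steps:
u = 3
Function('Q')(l, M) = Mul(Rational(-1, 2), M)
Function('b')(p, X) = -5 (Function('b')(p, X) = Add(Mul(0, p), -5) = Add(0, -5) = -5)
Function('g')(h) = -5
Function('d')(H) = 1
Pow(Function('d')(Function('g')(Function('Q')(Pow(Add(0, u), Rational(1, 2)), 1))), 2) = Pow(1, 2) = 1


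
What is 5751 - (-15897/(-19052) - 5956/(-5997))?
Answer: 656870799823/114254844 ≈ 5749.2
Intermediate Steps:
5751 - (-15897/(-19052) - 5956/(-5997)) = 5751 - (-15897*(-1/19052) - 5956*(-1/5997)) = 5751 - (15897/19052 + 5956/5997) = 5751 - 1*208808021/114254844 = 5751 - 208808021/114254844 = 656870799823/114254844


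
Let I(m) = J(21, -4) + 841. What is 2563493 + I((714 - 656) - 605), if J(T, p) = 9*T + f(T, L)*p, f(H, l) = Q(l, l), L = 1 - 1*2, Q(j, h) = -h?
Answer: 2564519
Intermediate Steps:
L = -1 (L = 1 - 2 = -1)
f(H, l) = -l
J(T, p) = p + 9*T (J(T, p) = 9*T + (-1*(-1))*p = 9*T + 1*p = 9*T + p = p + 9*T)
I(m) = 1026 (I(m) = (-4 + 9*21) + 841 = (-4 + 189) + 841 = 185 + 841 = 1026)
2563493 + I((714 - 656) - 605) = 2563493 + 1026 = 2564519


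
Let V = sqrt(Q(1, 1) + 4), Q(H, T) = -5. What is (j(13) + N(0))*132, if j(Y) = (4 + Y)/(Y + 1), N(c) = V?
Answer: 1122/7 + 132*I ≈ 160.29 + 132.0*I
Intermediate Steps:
V = I (V = sqrt(-5 + 4) = sqrt(-1) = I ≈ 1.0*I)
N(c) = I
j(Y) = (4 + Y)/(1 + Y)
(j(13) + N(0))*132 = ((4 + 13)/(1 + 13) + I)*132 = (17/14 + I)*132 = 1122/7 + 132*I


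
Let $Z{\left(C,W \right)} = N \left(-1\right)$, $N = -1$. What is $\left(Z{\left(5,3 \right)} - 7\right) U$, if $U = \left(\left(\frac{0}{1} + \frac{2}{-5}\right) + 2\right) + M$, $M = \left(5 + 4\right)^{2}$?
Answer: $- \frac{2478}{5} \approx -495.6$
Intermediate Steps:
$M = 81$ ($M = 9^{2} = 81$)
$U = \frac{413}{5}$ ($U = \left(\left(\frac{0}{1} + \frac{2}{-5}\right) + 2\right) + 81 = \left(\left(0 \cdot 1 + 2 \left(- \frac{1}{5}\right)\right) + 2\right) + 81 = \left(\left(0 - \frac{2}{5}\right) + 2\right) + 81 = \left(- \frac{2}{5} + 2\right) + 81 = \frac{8}{5} + 81 = \frac{413}{5} \approx 82.6$)
$Z{\left(C,W \right)} = 1$ ($Z{\left(C,W \right)} = \left(-1\right) \left(-1\right) = 1$)
$\left(Z{\left(5,3 \right)} - 7\right) U = \left(1 - 7\right) \frac{413}{5} = \left(-6\right) \frac{413}{5} = - \frac{2478}{5}$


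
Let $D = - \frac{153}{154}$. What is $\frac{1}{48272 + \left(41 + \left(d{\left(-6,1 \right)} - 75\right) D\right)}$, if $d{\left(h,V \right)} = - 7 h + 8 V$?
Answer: $\frac{154}{7444027} \approx 2.0688 \cdot 10^{-5}$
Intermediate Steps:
$D = - \frac{153}{154}$ ($D = \left(-153\right) \frac{1}{154} = - \frac{153}{154} \approx -0.99351$)
$\frac{1}{48272 + \left(41 + \left(d{\left(-6,1 \right)} - 75\right) D\right)} = \frac{1}{48272 + \left(41 + \left(\left(\left(-7\right) \left(-6\right) + 8 \cdot 1\right) - 75\right) \left(- \frac{153}{154}\right)\right)} = \frac{1}{48272 + \left(41 + \left(\left(42 + 8\right) - 75\right) \left(- \frac{153}{154}\right)\right)} = \frac{1}{48272 + \left(41 + \left(50 - 75\right) \left(- \frac{153}{154}\right)\right)} = \frac{1}{48272 + \left(41 - - \frac{3825}{154}\right)} = \frac{1}{48272 + \left(41 + \frac{3825}{154}\right)} = \frac{1}{48272 + \frac{10139}{154}} = \frac{1}{\frac{7444027}{154}} = \frac{154}{7444027}$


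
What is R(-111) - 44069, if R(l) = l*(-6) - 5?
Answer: -43408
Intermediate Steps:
R(l) = -5 - 6*l (R(l) = -6*l - 5 = -5 - 6*l)
R(-111) - 44069 = (-5 - 6*(-111)) - 44069 = (-5 + 666) - 44069 = 661 - 44069 = -43408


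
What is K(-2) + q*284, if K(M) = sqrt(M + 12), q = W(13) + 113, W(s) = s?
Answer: 35784 + sqrt(10) ≈ 35787.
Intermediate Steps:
q = 126 (q = 13 + 113 = 126)
K(M) = sqrt(12 + M)
K(-2) + q*284 = sqrt(12 - 2) + 126*284 = sqrt(10) + 35784 = 35784 + sqrt(10)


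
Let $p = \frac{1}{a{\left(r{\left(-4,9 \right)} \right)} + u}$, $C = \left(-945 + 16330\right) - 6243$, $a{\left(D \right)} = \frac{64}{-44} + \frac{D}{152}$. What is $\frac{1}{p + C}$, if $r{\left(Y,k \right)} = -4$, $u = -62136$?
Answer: $\frac{25973467}{237449434896} \approx 0.00010939$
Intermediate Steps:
$a{\left(D \right)} = - \frac{16}{11} + \frac{D}{152}$ ($a{\left(D \right)} = 64 \left(- \frac{1}{44}\right) + D \frac{1}{152} = - \frac{16}{11} + \frac{D}{152}$)
$C = 9142$ ($C = 15385 - 6243 = 9142$)
$p = - \frac{418}{25973467}$ ($p = \frac{1}{\left(- \frac{16}{11} + \frac{1}{152} \left(-4\right)\right) - 62136} = \frac{1}{\left(- \frac{16}{11} - \frac{1}{38}\right) - 62136} = \frac{1}{- \frac{619}{418} - 62136} = \frac{1}{- \frac{25973467}{418}} = - \frac{418}{25973467} \approx -1.6093 \cdot 10^{-5}$)
$\frac{1}{p + C} = \frac{1}{- \frac{418}{25973467} + 9142} = \frac{1}{\frac{237449434896}{25973467}} = \frac{25973467}{237449434896}$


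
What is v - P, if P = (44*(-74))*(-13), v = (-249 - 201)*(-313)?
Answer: 98522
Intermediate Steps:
v = 140850 (v = -450*(-313) = 140850)
P = 42328 (P = -3256*(-13) = 42328)
v - P = 140850 - 1*42328 = 140850 - 42328 = 98522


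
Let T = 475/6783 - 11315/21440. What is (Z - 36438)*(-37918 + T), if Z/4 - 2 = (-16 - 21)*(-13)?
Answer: 333823591411029/255136 ≈ 1.3084e+9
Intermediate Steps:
Z = 1932 (Z = 8 + 4*((-16 - 21)*(-13)) = 8 + 4*(-37*(-13)) = 8 + 4*481 = 8 + 1924 = 1932)
T = -700691/1530816 (T = 475*(1/6783) - 11315*1/21440 = 25/357 - 2263/4288 = -700691/1530816 ≈ -0.45772)
(Z - 36438)*(-37918 + T) = (1932 - 36438)*(-37918 - 700691/1530816) = -34506*(-58046181779/1530816) = 333823591411029/255136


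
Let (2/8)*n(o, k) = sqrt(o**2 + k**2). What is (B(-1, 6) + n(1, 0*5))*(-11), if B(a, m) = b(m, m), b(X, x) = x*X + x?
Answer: -506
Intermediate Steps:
b(X, x) = x + X*x (b(X, x) = X*x + x = x + X*x)
B(a, m) = m*(1 + m)
n(o, k) = 4*sqrt(k**2 + o**2) (n(o, k) = 4*sqrt(o**2 + k**2) = 4*sqrt(k**2 + o**2))
(B(-1, 6) + n(1, 0*5))*(-11) = (6*(1 + 6) + 4*sqrt((0*5)**2 + 1**2))*(-11) = (6*7 + 4*sqrt(0**2 + 1))*(-11) = (42 + 4*sqrt(0 + 1))*(-11) = (42 + 4*sqrt(1))*(-11) = (42 + 4*1)*(-11) = (42 + 4)*(-11) = 46*(-11) = -506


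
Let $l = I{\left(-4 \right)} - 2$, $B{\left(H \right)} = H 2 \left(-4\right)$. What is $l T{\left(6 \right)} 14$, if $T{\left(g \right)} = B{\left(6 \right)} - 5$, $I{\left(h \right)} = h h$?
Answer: $-10388$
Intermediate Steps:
$I{\left(h \right)} = h^{2}$
$B{\left(H \right)} = - 8 H$ ($B{\left(H \right)} = 2 H \left(-4\right) = - 8 H$)
$T{\left(g \right)} = -53$ ($T{\left(g \right)} = \left(-8\right) 6 - 5 = -48 - 5 = -53$)
$l = 14$ ($l = \left(-4\right)^{2} - 2 = 16 - 2 = 14$)
$l T{\left(6 \right)} 14 = 14 \left(-53\right) 14 = \left(-742\right) 14 = -10388$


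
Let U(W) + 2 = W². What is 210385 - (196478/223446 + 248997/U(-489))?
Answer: 5620403328700973/26715092037 ≈ 2.1038e+5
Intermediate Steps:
U(W) = -2 + W²
210385 - (196478/223446 + 248997/U(-489)) = 210385 - (196478/223446 + 248997/(-2 + (-489)²)) = 210385 - (196478*(1/223446) + 248997/(-2 + 239121)) = 210385 - (98239/111723 + 248997/239119) = 210385 - 1*51309503272/26715092037 = 210385 - 51309503272/26715092037 = 5620403328700973/26715092037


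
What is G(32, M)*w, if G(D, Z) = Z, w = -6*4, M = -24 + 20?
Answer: 96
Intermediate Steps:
M = -4
w = -24
G(32, M)*w = -4*(-24) = 96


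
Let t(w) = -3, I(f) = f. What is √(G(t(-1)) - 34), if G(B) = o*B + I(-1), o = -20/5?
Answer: I*√23 ≈ 4.7958*I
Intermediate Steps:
o = -4 (o = -20*⅕ = -4)
G(B) = -1 - 4*B (G(B) = -4*B - 1 = -1 - 4*B)
√(G(t(-1)) - 34) = √((-1 - 4*(-3)) - 34) = √((-1 + 12) - 34) = √(11 - 34) = √(-23) = I*√23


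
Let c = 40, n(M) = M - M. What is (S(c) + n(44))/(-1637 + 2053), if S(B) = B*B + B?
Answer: 205/52 ≈ 3.9423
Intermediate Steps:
n(M) = 0
S(B) = B + B² (S(B) = B² + B = B + B²)
(S(c) + n(44))/(-1637 + 2053) = (40*(1 + 40) + 0)/(-1637 + 2053) = (40*41 + 0)/416 = (1640 + 0)*(1/416) = 1640*(1/416) = 205/52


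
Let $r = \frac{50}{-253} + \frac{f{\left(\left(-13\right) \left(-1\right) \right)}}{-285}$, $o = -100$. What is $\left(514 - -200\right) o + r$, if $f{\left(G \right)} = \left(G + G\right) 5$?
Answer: $- \frac{1029668828}{14421} \approx -71401.0$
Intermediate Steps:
$f{\left(G \right)} = 10 G$ ($f{\left(G \right)} = 2 G 5 = 10 G$)
$r = - \frac{9428}{14421}$ ($r = \frac{50}{-253} + \frac{10 \left(\left(-13\right) \left(-1\right)\right)}{-285} = 50 \left(- \frac{1}{253}\right) + 10 \cdot 13 \left(- \frac{1}{285}\right) = - \frac{50}{253} + 130 \left(- \frac{1}{285}\right) = - \frac{50}{253} - \frac{26}{57} = - \frac{9428}{14421} \approx -0.65377$)
$\left(514 - -200\right) o + r = \left(514 - -200\right) \left(-100\right) - \frac{9428}{14421} = \left(514 + 200\right) \left(-100\right) - \frac{9428}{14421} = 714 \left(-100\right) - \frac{9428}{14421} = -71400 - \frac{9428}{14421} = - \frac{1029668828}{14421}$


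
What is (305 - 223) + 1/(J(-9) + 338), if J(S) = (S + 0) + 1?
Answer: 27061/330 ≈ 82.003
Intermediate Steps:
J(S) = 1 + S (J(S) = S + 1 = 1 + S)
(305 - 223) + 1/(J(-9) + 338) = (305 - 223) + 1/((1 - 9) + 338) = 82 + 1/(-8 + 338) = 82 + 1/330 = 27061/330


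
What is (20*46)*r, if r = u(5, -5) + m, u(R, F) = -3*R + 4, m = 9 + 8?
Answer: 5520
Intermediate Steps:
m = 17
u(R, F) = 4 - 3*R
r = 6 (r = (4 - 3*5) + 17 = (4 - 15) + 17 = -11 + 17 = 6)
(20*46)*r = (20*46)*6 = 920*6 = 5520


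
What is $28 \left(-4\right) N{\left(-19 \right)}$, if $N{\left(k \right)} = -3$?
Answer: $336$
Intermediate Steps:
$28 \left(-4\right) N{\left(-19 \right)} = 28 \left(-4\right) \left(-3\right) = \left(-112\right) \left(-3\right) = 336$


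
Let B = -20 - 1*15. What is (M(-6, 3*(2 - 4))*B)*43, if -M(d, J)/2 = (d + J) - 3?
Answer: -45150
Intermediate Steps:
B = -35 (B = -20 - 15 = -35)
M(d, J) = 6 - 2*J - 2*d (M(d, J) = -2*((d + J) - 3) = -2*((J + d) - 3) = -2*(-3 + J + d) = 6 - 2*J - 2*d)
(M(-6, 3*(2 - 4))*B)*43 = ((6 - 6*(2 - 4) - 2*(-6))*(-35))*43 = ((6 - 6*(-2) + 12)*(-35))*43 = ((6 - 2*(-6) + 12)*(-35))*43 = ((6 + 12 + 12)*(-35))*43 = (30*(-35))*43 = -1050*43 = -45150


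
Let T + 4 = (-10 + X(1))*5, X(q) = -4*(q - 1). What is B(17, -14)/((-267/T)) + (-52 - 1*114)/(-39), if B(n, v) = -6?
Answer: 10562/3471 ≈ 3.0429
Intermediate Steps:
X(q) = 4 - 4*q (X(q) = -4*(-1 + q) = 4 - 4*q)
T = -54 (T = -4 + (-10 + (4 - 4*1))*5 = -4 + (-10 + (4 - 4))*5 = -4 + (-10 + 0)*5 = -4 - 10*5 = -4 - 50 = -54)
B(17, -14)/((-267/T)) + (-52 - 1*114)/(-39) = -6/((-267/(-54))) + (-52 - 1*114)/(-39) = -6/((-267*(-1/54))) + (-52 - 114)*(-1/39) = -6/89/18 - 166*(-1/39) = -6*18/89 + 166/39 = -108/89 + 166/39 = 10562/3471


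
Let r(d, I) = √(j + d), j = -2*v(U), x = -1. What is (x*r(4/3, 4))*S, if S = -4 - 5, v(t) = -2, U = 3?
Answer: 12*√3 ≈ 20.785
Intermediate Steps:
j = 4 (j = -2*(-2) = 4)
S = -9
r(d, I) = √(4 + d)
(x*r(4/3, 4))*S = -√(4 + 4/3)*(-9) = -√(16/3)*(-9) = -4*√3/3*(-9) = 12*√3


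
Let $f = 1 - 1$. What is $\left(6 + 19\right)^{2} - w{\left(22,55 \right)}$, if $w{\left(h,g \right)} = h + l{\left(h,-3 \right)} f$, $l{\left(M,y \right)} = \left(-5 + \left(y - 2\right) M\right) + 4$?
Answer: $603$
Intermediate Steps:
$f = 0$ ($f = 1 - 1 = 0$)
$l{\left(M,y \right)} = -1 + M \left(-2 + y\right)$ ($l{\left(M,y \right)} = \left(-5 + \left(-2 + y\right) M\right) + 4 = \left(-5 + M \left(-2 + y\right)\right) + 4 = -1 + M \left(-2 + y\right)$)
$w{\left(h,g \right)} = h$ ($w{\left(h,g \right)} = h + \left(-1 - 2 h + h \left(-3\right)\right) 0 = h + \left(-1 - 2 h - 3 h\right) 0 = h + \left(-1 - 5 h\right) 0 = h + 0 = h$)
$\left(6 + 19\right)^{2} - w{\left(22,55 \right)} = \left(6 + 19\right)^{2} - 22 = 25^{2} - 22 = 625 - 22 = 603$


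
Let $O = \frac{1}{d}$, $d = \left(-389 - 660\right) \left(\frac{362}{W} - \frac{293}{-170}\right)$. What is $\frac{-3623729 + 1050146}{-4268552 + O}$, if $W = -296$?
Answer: $\frac{16999938906399}{28196146481836} \approx 0.60292$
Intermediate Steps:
$d = - \frac{6605553}{12580}$ ($d = \left(-389 - 660\right) \left(\frac{362}{-296} - \frac{293}{-170}\right) = - 1049 \left(362 \left(- \frac{1}{296}\right) - - \frac{293}{170}\right) = - 1049 \left(- \frac{181}{148} + \frac{293}{170}\right) = \left(-1049\right) \frac{6297}{12580} = - \frac{6605553}{12580} \approx -525.08$)
$O = - \frac{12580}{6605553}$ ($O = \frac{1}{- \frac{6605553}{12580}} = - \frac{12580}{6605553} \approx -0.0019045$)
$\frac{-3623729 + 1050146}{-4268552 + O} = \frac{-3623729 + 1050146}{-4268552 - \frac{12580}{6605553}} = - \frac{2573583}{- \frac{28196146481836}{6605553}} = \left(-2573583\right) \left(- \frac{6605553}{28196146481836}\right) = \frac{16999938906399}{28196146481836}$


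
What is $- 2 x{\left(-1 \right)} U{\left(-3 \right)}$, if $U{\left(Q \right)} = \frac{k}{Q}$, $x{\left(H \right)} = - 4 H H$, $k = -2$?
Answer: $\frac{16}{3} \approx 5.3333$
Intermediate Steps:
$x{\left(H \right)} = - 4 H^{2}$
$U{\left(Q \right)} = - \frac{2}{Q}$
$- 2 x{\left(-1 \right)} U{\left(-3 \right)} = - 2 \left(- 4 \left(-1\right)^{2}\right) \left(- \frac{2}{-3}\right) = - 2 \left(\left(-4\right) 1\right) \left(\left(-2\right) \left(- \frac{1}{3}\right)\right) = \left(-2\right) \left(-4\right) \frac{2}{3} = 8 \cdot \frac{2}{3} = \frac{16}{3}$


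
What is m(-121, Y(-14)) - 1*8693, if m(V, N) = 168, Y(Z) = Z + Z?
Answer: -8525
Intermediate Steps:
Y(Z) = 2*Z
m(-121, Y(-14)) - 1*8693 = 168 - 1*8693 = 168 - 8693 = -8525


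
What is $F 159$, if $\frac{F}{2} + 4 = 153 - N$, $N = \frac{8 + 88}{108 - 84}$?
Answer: $46110$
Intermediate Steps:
$N = 4$ ($N = \frac{96}{24} = 96 \cdot \frac{1}{24} = 4$)
$F = 290$ ($F = -8 + 2 \left(153 - 4\right) = -8 + 2 \cdot 149 = -8 + 298 = 290$)
$F 159 = 290 \cdot 159 = 46110$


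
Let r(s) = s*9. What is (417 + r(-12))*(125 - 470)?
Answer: -106605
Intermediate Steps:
r(s) = 9*s
(417 + r(-12))*(125 - 470) = (417 + 9*(-12))*(125 - 470) = (417 - 108)*(-345) = 309*(-345) = -106605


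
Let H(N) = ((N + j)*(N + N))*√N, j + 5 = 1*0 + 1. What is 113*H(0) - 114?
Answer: -114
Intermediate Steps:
j = -4 (j = -5 + (1*0 + 1) = -5 + (0 + 1) = -5 + 1 = -4)
H(N) = 2*N^(3/2)*(-4 + N) (H(N) = ((N - 4)*(N + N))*√N = ((-4 + N)*(2*N))*√N = (2*N*(-4 + N))*√N = 2*N^(3/2)*(-4 + N))
113*H(0) - 114 = 113*(2*0^(3/2)*(-4 + 0)) - 114 = 113*(2*0*(-4)) - 114 = 113*0 - 114 = 0 - 114 = -114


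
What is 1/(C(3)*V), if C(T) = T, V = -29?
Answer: -1/87 ≈ -0.011494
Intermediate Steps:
1/(C(3)*V) = 1/(3*(-29)) = 1/(-87) = -1/87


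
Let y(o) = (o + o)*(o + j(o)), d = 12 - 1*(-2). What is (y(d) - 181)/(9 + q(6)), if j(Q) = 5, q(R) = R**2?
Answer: 39/5 ≈ 7.8000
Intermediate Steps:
d = 14 (d = 12 + 2 = 14)
y(o) = 2*o*(5 + o) (y(o) = (o + o)*(o + 5) = (2*o)*(5 + o) = 2*o*(5 + o))
(y(d) - 181)/(9 + q(6)) = (2*14*(5 + 14) - 181)/(9 + 6**2) = (2*14*19 - 181)/(9 + 36) = (532 - 181)/45 = 351*(1/45) = 39/5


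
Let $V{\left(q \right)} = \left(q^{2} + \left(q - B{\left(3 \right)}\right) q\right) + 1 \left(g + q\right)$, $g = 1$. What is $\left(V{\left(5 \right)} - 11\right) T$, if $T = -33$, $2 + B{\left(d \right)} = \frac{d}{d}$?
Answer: $-1650$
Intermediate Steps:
$B{\left(d \right)} = -1$ ($B{\left(d \right)} = -2 + \frac{d}{d} = -2 + 1 = -1$)
$V{\left(q \right)} = 1 + q + q^{2} + q \left(1 + q\right)$ ($V{\left(q \right)} = \left(q^{2} + \left(q - -1\right) q\right) + 1 \left(1 + q\right) = \left(q^{2} + \left(q + 1\right) q\right) + \left(1 + q\right) = \left(q^{2} + \left(1 + q\right) q\right) + \left(1 + q\right) = \left(q^{2} + q \left(1 + q\right)\right) + \left(1 + q\right) = 1 + q + q^{2} + q \left(1 + q\right)$)
$\left(V{\left(5 \right)} - 11\right) T = \left(\left(1 + 2 \cdot 5 + 2 \cdot 5^{2}\right) - 11\right) \left(-33\right) = \left(\left(1 + 10 + 2 \cdot 25\right) - 11\right) \left(-33\right) = \left(\left(1 + 10 + 50\right) - 11\right) \left(-33\right) = \left(61 - 11\right) \left(-33\right) = 50 \left(-33\right) = -1650$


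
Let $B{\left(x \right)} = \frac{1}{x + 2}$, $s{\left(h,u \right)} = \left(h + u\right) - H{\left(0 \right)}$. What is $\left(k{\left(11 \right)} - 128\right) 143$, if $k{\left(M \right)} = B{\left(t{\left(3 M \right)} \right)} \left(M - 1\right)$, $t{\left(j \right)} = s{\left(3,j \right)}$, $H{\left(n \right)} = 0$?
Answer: $- \frac{347061}{19} \approx -18266.0$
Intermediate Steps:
$s{\left(h,u \right)} = h + u$ ($s{\left(h,u \right)} = \left(h + u\right) - 0 = \left(h + u\right) + 0 = h + u$)
$t{\left(j \right)} = 3 + j$
$B{\left(x \right)} = \frac{1}{2 + x}$
$k{\left(M \right)} = \frac{-1 + M}{5 + 3 M}$ ($k{\left(M \right)} = \frac{M - 1}{2 + \left(3 + 3 M\right)} = \frac{M - 1}{5 + 3 M} = \frac{-1 + M}{5 + 3 M}$)
$\left(k{\left(11 \right)} - 128\right) 143 = \left(\frac{-1 + 11}{5 + 3 \cdot 11} - 128\right) 143 = \left(\frac{1}{5 + 33} \cdot 10 - 128\right) 143 = \left(\frac{1}{38} \cdot 10 - 128\right) 143 = \left(\frac{5}{19} - 128\right) 143 = \left(- \frac{2427}{19}\right) 143 = - \frac{347061}{19}$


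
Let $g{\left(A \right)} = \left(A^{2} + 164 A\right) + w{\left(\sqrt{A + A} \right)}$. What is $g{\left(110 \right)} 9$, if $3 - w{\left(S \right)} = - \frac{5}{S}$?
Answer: $271287 + \frac{9 \sqrt{55}}{22} \approx 2.7129 \cdot 10^{5}$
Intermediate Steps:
$w{\left(S \right)} = 3 + \frac{5}{S}$ ($w{\left(S \right)} = 3 - - \frac{5}{S} = 3 + \frac{5}{S}$)
$g{\left(A \right)} = 3 + A^{2} + 164 A + \frac{5 \sqrt{2}}{2 \sqrt{A}}$ ($g{\left(A \right)} = \left(A^{2} + 164 A\right) + \left(3 + \frac{5}{\sqrt{A + A}}\right) = \left(A^{2} + 164 A\right) + \left(3 + \frac{5}{\sqrt{2 A}}\right) = \left(A^{2} + 164 A\right) + \left(3 + \frac{5}{\sqrt{2} \sqrt{A}}\right) = \left(A^{2} + 164 A\right) + \left(3 + 5 \frac{\sqrt{2}}{2 \sqrt{A}}\right) = \left(A^{2} + 164 A\right) + \left(3 + \frac{5 \sqrt{2}}{2 \sqrt{A}}\right) = 3 + A^{2} + 164 A + \frac{5 \sqrt{2}}{2 \sqrt{A}}$)
$g{\left(110 \right)} 9 = \left(3 + 110^{2} + 164 \cdot 110 + \frac{5 \sqrt{2}}{2 \sqrt{110}}\right) 9 = \left(3 + 12100 + 18040 + \frac{5 \sqrt{2} \frac{\sqrt{110}}{110}}{2}\right) 9 = \left(3 + 12100 + 18040 + \frac{\sqrt{55}}{22}\right) 9 = \left(30143 + \frac{\sqrt{55}}{22}\right) 9 = 271287 + \frac{9 \sqrt{55}}{22}$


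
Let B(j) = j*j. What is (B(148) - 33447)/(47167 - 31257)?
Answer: -11543/15910 ≈ -0.72552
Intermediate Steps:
B(j) = j**2
(B(148) - 33447)/(47167 - 31257) = (148**2 - 33447)/(47167 - 31257) = (21904 - 33447)/15910 = -11543*1/15910 = -11543/15910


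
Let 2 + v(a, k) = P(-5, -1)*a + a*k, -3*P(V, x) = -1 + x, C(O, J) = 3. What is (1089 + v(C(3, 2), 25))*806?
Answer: 938184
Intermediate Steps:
P(V, x) = 1/3 - x/3 (P(V, x) = -(-1 + x)/3 = 1/3 - x/3)
v(a, k) = -2 + 2*a/3 + a*k (v(a, k) = -2 + ((1/3 - 1/3*(-1))*a + a*k) = -2 + ((1/3 + 1/3)*a + a*k) = -2 + (2*a/3 + a*k) = -2 + 2*a/3 + a*k)
(1089 + v(C(3, 2), 25))*806 = (1089 + (-2 + (2/3)*3 + 3*25))*806 = (1089 + (-2 + 2 + 75))*806 = (1089 + 75)*806 = 1164*806 = 938184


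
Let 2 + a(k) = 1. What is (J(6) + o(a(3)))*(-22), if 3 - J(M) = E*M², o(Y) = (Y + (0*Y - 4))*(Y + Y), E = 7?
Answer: 5258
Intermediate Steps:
a(k) = -1 (a(k) = -2 + 1 = -1)
o(Y) = 2*Y*(-4 + Y) (o(Y) = (Y + (0 - 4))*(2*Y) = (Y - 4)*(2*Y) = (-4 + Y)*(2*Y) = 2*Y*(-4 + Y))
J(M) = 3 - 7*M²
(J(6) + o(a(3)))*(-22) = ((3 - 7*6²) + 2*(-1)*(-4 - 1))*(-22) = ((3 - 7*36) + 2*(-1)*(-5))*(-22) = ((3 - 252) + 10)*(-22) = (-249 + 10)*(-22) = -239*(-22) = 5258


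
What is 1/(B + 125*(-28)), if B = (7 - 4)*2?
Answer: -1/3494 ≈ -0.00028620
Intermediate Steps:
B = 6 (B = 3*2 = 6)
1/(B + 125*(-28)) = 1/(6 + 125*(-28)) = 1/(6 - 3500) = 1/(-3494) = -1/3494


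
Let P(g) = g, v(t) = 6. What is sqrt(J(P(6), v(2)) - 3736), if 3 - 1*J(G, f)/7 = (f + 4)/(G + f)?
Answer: 5*I*sqrt(5358)/6 ≈ 60.999*I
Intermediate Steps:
J(G, f) = 21 - 7*(4 + f)/(G + f) (J(G, f) = 21 - 7*(f + 4)/(G + f) = 21 - 7*(4 + f)/(G + f))
sqrt(J(P(6), v(2)) - 3736) = sqrt(7*(-4 + 2*6 + 3*6)/(6 + 6) - 3736) = sqrt(7*(-4 + 12 + 18)/12 - 3736) = sqrt(7*(1/12)*26 - 3736) = sqrt(91/6 - 3736) = sqrt(-22325/6) = 5*I*sqrt(5358)/6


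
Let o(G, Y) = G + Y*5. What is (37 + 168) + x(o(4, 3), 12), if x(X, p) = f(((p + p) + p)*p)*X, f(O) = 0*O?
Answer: 205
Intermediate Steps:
o(G, Y) = G + 5*Y
f(O) = 0
x(X, p) = 0 (x(X, p) = 0*X = 0)
(37 + 168) + x(o(4, 3), 12) = (37 + 168) + 0 = 205 + 0 = 205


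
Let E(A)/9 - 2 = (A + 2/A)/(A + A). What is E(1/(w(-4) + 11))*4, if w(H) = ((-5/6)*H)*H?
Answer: 286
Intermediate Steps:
w(H) = -5*H**2/6 (w(H) = ((-5*1/6)*H)*H = (-5*H/6)*H = -5*H**2/6)
E(A) = 18 + 9*(A + 2/A)/(2*A) (E(A) = 18 + 9*((A + 2/A)/(A + A)) = 18 + 9*((A + 2/A)/((2*A))) = 18 + 9*((A + 2/A)*(1/(2*A))) = 18 + 9*((A + 2/A)/(2*A)) = 18 + 9*(A + 2/A)/(2*A))
E(1/(w(-4) + 11))*4 = (45/2 + 9/(1/(-5/6*(-4)**2 + 11))**2)*4 = (45/2 + 9/(1/(-5/6*16 + 11))**2)*4 = (45/2 + 9/(1/(-40/3 + 11))**2)*4 = (45/2 + 9/(1/(-7/3))**2)*4 = (45/2 + 9/(-3/7)**2)*4 = (45/2 + 9*(49/9))*4 = (45/2 + 49)*4 = (143/2)*4 = 286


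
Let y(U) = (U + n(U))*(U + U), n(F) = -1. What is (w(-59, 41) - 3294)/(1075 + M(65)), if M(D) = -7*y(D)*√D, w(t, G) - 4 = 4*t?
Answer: 151618/8818887535 + 41070848*√65/44094437675 ≈ 0.0075266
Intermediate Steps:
w(t, G) = 4 + 4*t
y(U) = 2*U*(-1 + U) (y(U) = (U - 1)*(U + U) = (-1 + U)*(2*U) = 2*U*(-1 + U))
M(D) = -14*D^(3/2)*(-1 + D) (M(D) = -7*2*D*(-1 + D)*√D = -14*D^(3/2)*(-1 + D))
(w(-59, 41) - 3294)/(1075 + M(65)) = ((4 + 4*(-59)) - 3294)/(1075 + 14*65^(3/2)*(1 - 1*65)) = ((4 - 236) - 3294)/(1075 + 14*(65*√65)*(1 - 65)) = (-232 - 3294)/(1075 + 14*(65*√65)*(-64)) = -3526/(1075 - 58240*√65)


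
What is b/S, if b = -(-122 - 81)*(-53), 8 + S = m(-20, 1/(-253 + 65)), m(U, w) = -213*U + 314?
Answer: -10759/4566 ≈ -2.3563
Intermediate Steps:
m(U, w) = 314 - 213*U
S = 4566 (S = -8 + (314 - 213*(-20)) = -8 + (314 + 4260) = -8 + 4574 = 4566)
b = -10759 (b = -(-203)*(-53) = -1*10759 = -10759)
b/S = -10759/4566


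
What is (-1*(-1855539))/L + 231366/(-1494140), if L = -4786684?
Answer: -138568248993/255427715420 ≈ -0.54249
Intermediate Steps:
(-1*(-1855539))/L + 231366/(-1494140) = -1*(-1855539)/(-4786684) + 231366/(-1494140) = 1855539*(-1/4786684) + 231366*(-1/1494140) = -265077/683812 - 115683/747070 = -138568248993/255427715420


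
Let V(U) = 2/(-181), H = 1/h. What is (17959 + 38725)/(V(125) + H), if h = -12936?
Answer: -132720824544/26053 ≈ -5.0943e+6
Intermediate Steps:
H = -1/12936 (H = 1/(-12936) = -1/12936 ≈ -7.7304e-5)
V(U) = -2/181 (V(U) = 2*(-1/181) = -2/181)
(17959 + 38725)/(V(125) + H) = (17959 + 38725)/(-2/181 - 1/12936) = 56684/(-26053/2341416) = 56684*(-2341416/26053) = -132720824544/26053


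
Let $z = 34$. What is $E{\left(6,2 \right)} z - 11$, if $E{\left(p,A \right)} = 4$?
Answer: $125$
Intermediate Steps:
$E{\left(6,2 \right)} z - 11 = 4 \cdot 34 - 11 = 136 - 11 = 125$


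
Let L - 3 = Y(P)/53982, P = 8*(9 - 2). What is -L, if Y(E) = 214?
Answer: -81080/26991 ≈ -3.0040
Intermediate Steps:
P = 56 (P = 8*7 = 56)
L = 81080/26991 (L = 3 + 214/53982 = 3 + 214*(1/53982) = 3 + 107/26991 = 81080/26991 ≈ 3.0040)
-L = -1*81080/26991 = -81080/26991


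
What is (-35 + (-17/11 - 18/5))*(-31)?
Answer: 68448/55 ≈ 1244.5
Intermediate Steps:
(-35 + (-17/11 - 18/5))*(-31) = (-35 - 283/55)*(-31) = -2208/55*(-31) = 68448/55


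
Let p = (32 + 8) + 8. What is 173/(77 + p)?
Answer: 173/125 ≈ 1.3840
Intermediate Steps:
p = 48 (p = 40 + 8 = 48)
173/(77 + p) = 173/(77 + 48) = 173/125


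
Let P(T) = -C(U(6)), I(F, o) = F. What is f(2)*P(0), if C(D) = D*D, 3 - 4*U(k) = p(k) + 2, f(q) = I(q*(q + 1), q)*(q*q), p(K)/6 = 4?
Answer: -1587/2 ≈ -793.50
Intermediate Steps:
p(K) = 24 (p(K) = 6*4 = 24)
f(q) = q³*(1 + q) (f(q) = (q*(q + 1))*(q*q) = (q*(1 + q))*q² = q³*(1 + q))
U(k) = -23/4 (U(k) = ¾ - (24 + 2)/4 = ¾ - ¼*26 = ¾ - 13/2 = -23/4)
C(D) = D²
P(T) = -529/16 (P(T) = -(-23/4)² = -1*529/16 = -529/16)
f(2)*P(0) = (2³*(1 + 2))*(-529/16) = (8*3)*(-529/16) = 24*(-529/16) = -1587/2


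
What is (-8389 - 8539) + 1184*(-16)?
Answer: -35872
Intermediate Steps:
(-8389 - 8539) + 1184*(-16) = -16928 - 18944 = -35872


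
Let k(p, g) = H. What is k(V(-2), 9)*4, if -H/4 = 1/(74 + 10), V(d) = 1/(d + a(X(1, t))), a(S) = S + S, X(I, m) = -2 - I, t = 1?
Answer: -4/21 ≈ -0.19048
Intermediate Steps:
a(S) = 2*S
V(d) = 1/(-6 + d) (V(d) = 1/(d + 2*(-2 - 1*1)) = 1/(d + 2*(-2 - 1)) = 1/(d + 2*(-3)) = 1/(d - 6) = 1/(-6 + d))
H = -1/21 (H = -4/(74 + 10) = -4/84 = -4*1/84 = -1/21 ≈ -0.047619)
k(p, g) = -1/21
k(V(-2), 9)*4 = -1/21*4 = -4/21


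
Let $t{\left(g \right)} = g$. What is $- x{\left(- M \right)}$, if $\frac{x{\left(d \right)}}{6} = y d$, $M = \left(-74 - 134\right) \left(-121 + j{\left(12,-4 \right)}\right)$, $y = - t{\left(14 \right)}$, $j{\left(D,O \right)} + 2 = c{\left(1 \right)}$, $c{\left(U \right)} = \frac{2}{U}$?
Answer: $-2114112$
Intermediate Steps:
$j{\left(D,O \right)} = 0$ ($j{\left(D,O \right)} = -2 + \frac{2}{1} = -2 + 2 \cdot 1 = -2 + 2 = 0$)
$y = -14$ ($y = \left(-1\right) 14 = -14$)
$M = 25168$ ($M = \left(-74 - 134\right) \left(-121 + 0\right) = \left(-208\right) \left(-121\right) = 25168$)
$x{\left(d \right)} = - 84 d$ ($x{\left(d \right)} = 6 \left(- 14 d\right) = - 84 d$)
$- x{\left(- M \right)} = - \left(-84\right) \left(\left(-1\right) 25168\right) = - \left(-84\right) \left(-25168\right) = \left(-1\right) 2114112 = -2114112$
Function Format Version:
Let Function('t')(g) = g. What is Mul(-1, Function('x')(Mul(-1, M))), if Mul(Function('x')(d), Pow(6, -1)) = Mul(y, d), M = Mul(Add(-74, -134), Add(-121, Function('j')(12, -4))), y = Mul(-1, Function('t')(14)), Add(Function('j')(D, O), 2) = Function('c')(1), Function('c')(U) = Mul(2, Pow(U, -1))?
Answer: -2114112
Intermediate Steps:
Function('j')(D, O) = 0 (Function('j')(D, O) = Add(-2, Mul(2, Pow(1, -1))) = Add(-2, Mul(2, 1)) = Add(-2, 2) = 0)
y = -14 (y = Mul(-1, 14) = -14)
M = 25168 (M = Mul(Add(-74, -134), Add(-121, 0)) = Mul(-208, -121) = 25168)
Function('x')(d) = Mul(-84, d) (Function('x')(d) = Mul(6, Mul(-14, d)) = Mul(-84, d))
Mul(-1, Function('x')(Mul(-1, M))) = Mul(-1, Mul(-84, Mul(-1, 25168))) = Mul(-1, Mul(-84, -25168)) = Mul(-1, 2114112) = -2114112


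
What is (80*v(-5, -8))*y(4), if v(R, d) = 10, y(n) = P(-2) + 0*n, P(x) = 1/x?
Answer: -400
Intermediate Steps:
y(n) = -1/2 (y(n) = 1/(-2) + 0*n = -1/2 + 0 = -1/2)
(80*v(-5, -8))*y(4) = (80*10)*(-1/2) = 800*(-1/2) = -400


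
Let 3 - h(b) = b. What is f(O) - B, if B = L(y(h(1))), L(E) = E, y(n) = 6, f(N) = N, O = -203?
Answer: -209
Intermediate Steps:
h(b) = 3 - b
B = 6
f(O) - B = -203 - 1*6 = -203 - 6 = -209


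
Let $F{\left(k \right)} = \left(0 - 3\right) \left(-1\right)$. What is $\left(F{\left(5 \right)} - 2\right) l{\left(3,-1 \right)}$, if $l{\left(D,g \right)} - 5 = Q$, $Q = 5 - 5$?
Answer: $5$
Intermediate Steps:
$F{\left(k \right)} = 3$ ($F{\left(k \right)} = \left(-3\right) \left(-1\right) = 3$)
$Q = 0$
$l{\left(D,g \right)} = 5$ ($l{\left(D,g \right)} = 5 + 0 = 5$)
$\left(F{\left(5 \right)} - 2\right) l{\left(3,-1 \right)} = \left(3 - 2\right) 5 = 1 \cdot 5 = 5$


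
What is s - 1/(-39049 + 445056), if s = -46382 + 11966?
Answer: -13973136913/406007 ≈ -34416.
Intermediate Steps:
s = -34416
s - 1/(-39049 + 445056) = -34416 - 1/(-39049 + 445056) = -34416 - 1/406007 = -13973136913/406007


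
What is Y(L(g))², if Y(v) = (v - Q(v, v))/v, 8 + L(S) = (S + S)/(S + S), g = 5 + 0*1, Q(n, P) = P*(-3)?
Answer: 16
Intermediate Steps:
Q(n, P) = -3*P
g = 5 (g = 5 + 0 = 5)
L(S) = -7 (L(S) = -8 + (S + S)/(S + S) = -8 + (2*S)/((2*S)) = -8 + (2*S)*(1/(2*S)) = -8 + 1 = -7)
Y(v) = 4 (Y(v) = (v - (-3)*v)/v = (v + 3*v)/v = (4*v)/v = 4)
Y(L(g))² = 4² = 16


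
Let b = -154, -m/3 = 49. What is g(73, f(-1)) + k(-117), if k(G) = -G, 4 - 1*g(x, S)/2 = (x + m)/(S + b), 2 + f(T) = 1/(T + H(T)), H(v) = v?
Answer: 38829/313 ≈ 124.05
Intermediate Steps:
m = -147 (m = -3*49 = -147)
f(T) = -2 + 1/(2*T) (f(T) = -2 + 1/(T + T) = -2 + 1/(2*T))
g(x, S) = 8 - 2*(-147 + x)/(-154 + S) (g(x, S) = 8 - 2*(x - 147)/(S - 154) = 8 - 2*(-147 + x)/(-154 + S))
g(73, f(-1)) + k(-117) = 2*(-469 - 1*73 + 4*(-2 + (1/2)/(-1)))/(-154 + (-2 + (1/2)/(-1))) - 1*(-117) = 2*(-469 - 73 + 4*(-2 + (1/2)*(-1)))/(-154 + (-2 + (1/2)*(-1))) + 117 = 2*(-469 - 73 + 4*(-2 - 1/2))/(-154 + (-2 - 1/2)) + 117 = 2*(-469 - 73 + 4*(-5/2))/(-154 - 5/2) + 117 = 2*(-469 - 73 - 10)/(-313/2) + 117 = 2*(-2/313)*(-552) + 117 = 2208/313 + 117 = 38829/313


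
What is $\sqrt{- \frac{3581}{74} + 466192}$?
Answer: $\frac{\sqrt{2552602398}}{74} \approx 682.75$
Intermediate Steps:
$\sqrt{- \frac{3581}{74} + 466192} = \sqrt{\frac{34494627}{74}} = \frac{\sqrt{2552602398}}{74}$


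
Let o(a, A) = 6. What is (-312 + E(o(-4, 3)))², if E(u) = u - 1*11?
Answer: 100489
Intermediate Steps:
E(u) = -11 + u (E(u) = u - 11 = -11 + u)
(-312 + E(o(-4, 3)))² = (-312 + (-11 + 6))² = (-312 - 5)² = (-317)² = 100489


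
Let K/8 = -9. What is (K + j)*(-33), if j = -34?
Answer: 3498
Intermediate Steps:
K = -72 (K = 8*(-9) = -72)
(K + j)*(-33) = (-72 - 34)*(-33) = -106*(-33) = 3498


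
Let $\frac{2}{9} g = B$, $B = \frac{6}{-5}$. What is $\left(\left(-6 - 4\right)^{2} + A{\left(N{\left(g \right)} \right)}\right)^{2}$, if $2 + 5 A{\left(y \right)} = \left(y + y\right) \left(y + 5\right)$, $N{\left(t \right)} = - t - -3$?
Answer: $\frac{326814084}{15625} \approx 20916.0$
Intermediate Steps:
$B = - \frac{6}{5}$ ($B = 6 \left(- \frac{1}{5}\right) = - \frac{6}{5} \approx -1.2$)
$g = - \frac{27}{5}$ ($g = \frac{9}{2} \left(- \frac{6}{5}\right) = - \frac{27}{5} \approx -5.4$)
$N{\left(t \right)} = 3 - t$ ($N{\left(t \right)} = - t + 3 = 3 - t$)
$A{\left(y \right)} = - \frac{2}{5} + \frac{2 y \left(5 + y\right)}{5}$ ($A{\left(y \right)} = - \frac{2}{5} + \frac{\left(y + y\right) \left(y + 5\right)}{5} = - \frac{2}{5} + \frac{2 y \left(5 + y\right)}{5}$)
$\left(\left(-6 - 4\right)^{2} + A{\left(N{\left(g \right)} \right)}\right)^{2} = \left(\left(-6 - 4\right)^{2} + \left(- \frac{2}{5} + 2 \left(3 - - \frac{27}{5}\right) + \frac{2 \left(3 - - \frac{27}{5}\right)^{2}}{5}\right)\right)^{2} = \left(\left(-10\right)^{2} + \left(- \frac{2}{5} + 2 \left(3 + \frac{27}{5}\right) + \frac{2 \left(3 + \frac{27}{5}\right)^{2}}{5}\right)\right)^{2} = \left(100 + \left(- \frac{2}{5} + 2 \cdot \frac{42}{5} + \frac{2 \left(\frac{42}{5}\right)^{2}}{5}\right)\right)^{2} = \left(100 + \left(- \frac{2}{5} + \frac{84}{5} + \frac{2}{5} \cdot \frac{1764}{25}\right)\right)^{2} = \left(100 + \left(- \frac{2}{5} + \frac{84}{5} + \frac{3528}{125}\right)\right)^{2} = \left(100 + \frac{5578}{125}\right)^{2} = \left(\frac{18078}{125}\right)^{2} = \frac{326814084}{15625}$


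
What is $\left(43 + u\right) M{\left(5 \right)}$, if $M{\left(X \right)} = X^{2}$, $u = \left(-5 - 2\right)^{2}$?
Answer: $2300$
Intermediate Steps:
$u = 49$ ($u = \left(-7\right)^{2} = 49$)
$\left(43 + u\right) M{\left(5 \right)} = \left(43 + 49\right) 5^{2} = 92 \cdot 25 = 2300$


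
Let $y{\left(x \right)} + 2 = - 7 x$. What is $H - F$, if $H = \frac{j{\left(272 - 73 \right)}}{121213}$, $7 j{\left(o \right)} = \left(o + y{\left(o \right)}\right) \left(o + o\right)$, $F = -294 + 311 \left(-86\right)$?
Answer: $\frac{22942720632}{848491} \approx 27039.0$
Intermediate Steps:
$y{\left(x \right)} = -2 - 7 x$
$F = -27040$ ($F = -294 - 26746 = -27040$)
$j{\left(o \right)} = \frac{2 o \left(-2 - 6 o\right)}{7}$ ($j{\left(o \right)} = \frac{\left(o - \left(2 + 7 o\right)\right) \left(o + o\right)}{7} = \frac{\left(-2 - 6 o\right) 2 o}{7} = \frac{2 o \left(-2 - 6 o\right)}{7}$)
$H = - \frac{476008}{848491}$ ($H = \frac{\left(- \frac{4}{7}\right) \left(272 - 73\right) \left(1 + 3 \left(272 - 73\right)\right)}{121213} = - \frac{4 \left(272 - 73\right) \left(1 + 3 \left(272 - 73\right)\right)}{7} \cdot \frac{1}{121213} = \left(- \frac{4}{7}\right) 199 \left(1 + 3 \cdot 199\right) \frac{1}{121213} = \left(- \frac{4}{7}\right) 199 \left(1 + 597\right) \frac{1}{121213} = \left(- \frac{4}{7}\right) 199 \cdot 598 \cdot \frac{1}{121213} = \left(- \frac{476008}{7}\right) \frac{1}{121213} = - \frac{476008}{848491} \approx -0.56101$)
$H - F = - \frac{476008}{848491} - -27040 = - \frac{476008}{848491} + 27040 = \frac{22942720632}{848491}$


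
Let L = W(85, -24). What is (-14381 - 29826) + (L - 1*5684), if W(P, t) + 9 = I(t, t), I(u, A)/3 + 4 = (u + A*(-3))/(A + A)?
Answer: -49915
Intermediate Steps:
I(u, A) = -12 + 3*(u - 3*A)/(2*A) (I(u, A) = -12 + 3*((u + A*(-3))/(A + A)) = -12 + 3*((u - 3*A)/((2*A))) = -12 + 3*((u - 3*A)*(1/(2*A))) = -12 + 3*((u - 3*A)/(2*A)) = -12 + 3*(u - 3*A)/(2*A))
W(P, t) = -24 (W(P, t) = -9 + 3*(t - 11*t)/(2*t) = -9 + 3*(-10*t)/(2*t) = -9 - 15 = -24)
L = -24
(-14381 - 29826) + (L - 1*5684) = (-14381 - 29826) + (-24 - 1*5684) = -44207 + (-24 - 5684) = -44207 - 5708 = -49915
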